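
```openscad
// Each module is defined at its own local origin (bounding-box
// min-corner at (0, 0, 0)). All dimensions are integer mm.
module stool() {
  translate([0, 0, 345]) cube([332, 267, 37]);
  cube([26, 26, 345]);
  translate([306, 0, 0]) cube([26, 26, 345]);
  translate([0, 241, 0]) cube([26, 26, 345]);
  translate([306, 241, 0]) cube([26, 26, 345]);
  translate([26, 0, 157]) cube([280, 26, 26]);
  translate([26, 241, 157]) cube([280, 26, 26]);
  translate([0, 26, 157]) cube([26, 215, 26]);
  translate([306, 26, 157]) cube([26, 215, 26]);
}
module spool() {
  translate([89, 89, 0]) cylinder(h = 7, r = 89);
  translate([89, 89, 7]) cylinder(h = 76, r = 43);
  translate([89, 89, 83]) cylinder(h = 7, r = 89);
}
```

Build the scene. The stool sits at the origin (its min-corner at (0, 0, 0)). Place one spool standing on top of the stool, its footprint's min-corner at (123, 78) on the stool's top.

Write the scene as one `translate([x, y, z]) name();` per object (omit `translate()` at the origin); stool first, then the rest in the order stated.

stool();
translate([123, 78, 382]) spool();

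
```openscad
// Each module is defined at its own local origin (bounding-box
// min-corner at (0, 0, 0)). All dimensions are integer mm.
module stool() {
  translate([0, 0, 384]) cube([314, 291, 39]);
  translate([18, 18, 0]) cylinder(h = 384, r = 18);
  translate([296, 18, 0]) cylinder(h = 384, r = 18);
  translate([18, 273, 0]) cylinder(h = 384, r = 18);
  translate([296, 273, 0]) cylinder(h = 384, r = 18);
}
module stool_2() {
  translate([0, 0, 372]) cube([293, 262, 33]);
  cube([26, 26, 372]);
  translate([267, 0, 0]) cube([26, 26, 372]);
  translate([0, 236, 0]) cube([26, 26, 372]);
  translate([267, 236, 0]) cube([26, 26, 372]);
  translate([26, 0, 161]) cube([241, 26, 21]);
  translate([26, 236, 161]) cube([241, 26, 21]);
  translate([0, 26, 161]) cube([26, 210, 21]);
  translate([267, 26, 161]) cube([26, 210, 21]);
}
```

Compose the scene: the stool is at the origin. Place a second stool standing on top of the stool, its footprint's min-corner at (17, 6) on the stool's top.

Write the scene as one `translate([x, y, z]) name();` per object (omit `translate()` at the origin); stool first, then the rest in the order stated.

stool();
translate([17, 6, 423]) stool_2();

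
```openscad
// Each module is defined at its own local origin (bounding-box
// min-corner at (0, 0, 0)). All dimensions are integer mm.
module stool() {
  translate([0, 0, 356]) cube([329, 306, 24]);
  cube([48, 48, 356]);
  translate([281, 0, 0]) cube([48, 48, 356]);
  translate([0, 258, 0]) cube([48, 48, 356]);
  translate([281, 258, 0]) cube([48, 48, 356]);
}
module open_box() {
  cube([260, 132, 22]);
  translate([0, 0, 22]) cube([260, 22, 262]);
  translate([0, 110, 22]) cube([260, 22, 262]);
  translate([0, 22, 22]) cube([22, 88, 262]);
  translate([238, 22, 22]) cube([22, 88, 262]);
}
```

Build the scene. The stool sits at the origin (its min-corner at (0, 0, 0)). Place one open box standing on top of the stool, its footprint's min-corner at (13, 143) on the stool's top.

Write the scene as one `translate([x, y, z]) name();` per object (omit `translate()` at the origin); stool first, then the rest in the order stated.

stool();
translate([13, 143, 380]) open_box();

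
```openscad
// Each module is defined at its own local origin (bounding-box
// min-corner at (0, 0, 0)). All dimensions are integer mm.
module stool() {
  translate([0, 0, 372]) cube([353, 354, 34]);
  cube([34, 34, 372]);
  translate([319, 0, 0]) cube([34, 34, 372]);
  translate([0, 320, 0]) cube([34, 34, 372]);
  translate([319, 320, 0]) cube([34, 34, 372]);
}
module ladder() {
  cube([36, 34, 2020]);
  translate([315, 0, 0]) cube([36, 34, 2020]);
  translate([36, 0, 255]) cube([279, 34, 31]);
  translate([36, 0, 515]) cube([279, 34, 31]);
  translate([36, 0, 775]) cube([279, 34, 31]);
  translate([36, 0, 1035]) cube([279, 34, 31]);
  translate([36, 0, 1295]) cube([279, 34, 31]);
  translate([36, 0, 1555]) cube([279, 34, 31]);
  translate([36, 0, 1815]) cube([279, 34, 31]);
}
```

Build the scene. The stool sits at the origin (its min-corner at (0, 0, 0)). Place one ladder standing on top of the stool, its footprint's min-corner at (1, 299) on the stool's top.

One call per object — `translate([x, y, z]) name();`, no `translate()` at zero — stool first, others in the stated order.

stool();
translate([1, 299, 406]) ladder();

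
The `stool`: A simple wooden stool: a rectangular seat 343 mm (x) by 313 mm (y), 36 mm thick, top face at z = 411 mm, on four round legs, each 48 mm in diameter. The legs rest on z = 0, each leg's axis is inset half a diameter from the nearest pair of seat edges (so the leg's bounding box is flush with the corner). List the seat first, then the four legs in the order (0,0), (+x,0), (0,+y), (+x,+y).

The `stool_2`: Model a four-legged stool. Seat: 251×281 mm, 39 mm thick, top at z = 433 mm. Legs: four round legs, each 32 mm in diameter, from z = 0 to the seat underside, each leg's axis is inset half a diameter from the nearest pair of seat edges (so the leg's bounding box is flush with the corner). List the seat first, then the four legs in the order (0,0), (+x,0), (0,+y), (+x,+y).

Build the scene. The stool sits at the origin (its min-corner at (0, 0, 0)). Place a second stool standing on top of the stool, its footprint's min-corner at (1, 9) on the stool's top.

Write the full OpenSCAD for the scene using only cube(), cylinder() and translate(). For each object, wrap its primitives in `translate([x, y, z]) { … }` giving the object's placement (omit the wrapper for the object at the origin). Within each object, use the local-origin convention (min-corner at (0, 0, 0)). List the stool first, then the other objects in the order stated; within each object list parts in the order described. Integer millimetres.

translate([0, 0, 375]) cube([343, 313, 36]);
translate([24, 24, 0]) cylinder(h = 375, r = 24);
translate([319, 24, 0]) cylinder(h = 375, r = 24);
translate([24, 289, 0]) cylinder(h = 375, r = 24);
translate([319, 289, 0]) cylinder(h = 375, r = 24);
translate([1, 9, 411]) {
  translate([0, 0, 394]) cube([251, 281, 39]);
  translate([16, 16, 0]) cylinder(h = 394, r = 16);
  translate([235, 16, 0]) cylinder(h = 394, r = 16);
  translate([16, 265, 0]) cylinder(h = 394, r = 16);
  translate([235, 265, 0]) cylinder(h = 394, r = 16);
}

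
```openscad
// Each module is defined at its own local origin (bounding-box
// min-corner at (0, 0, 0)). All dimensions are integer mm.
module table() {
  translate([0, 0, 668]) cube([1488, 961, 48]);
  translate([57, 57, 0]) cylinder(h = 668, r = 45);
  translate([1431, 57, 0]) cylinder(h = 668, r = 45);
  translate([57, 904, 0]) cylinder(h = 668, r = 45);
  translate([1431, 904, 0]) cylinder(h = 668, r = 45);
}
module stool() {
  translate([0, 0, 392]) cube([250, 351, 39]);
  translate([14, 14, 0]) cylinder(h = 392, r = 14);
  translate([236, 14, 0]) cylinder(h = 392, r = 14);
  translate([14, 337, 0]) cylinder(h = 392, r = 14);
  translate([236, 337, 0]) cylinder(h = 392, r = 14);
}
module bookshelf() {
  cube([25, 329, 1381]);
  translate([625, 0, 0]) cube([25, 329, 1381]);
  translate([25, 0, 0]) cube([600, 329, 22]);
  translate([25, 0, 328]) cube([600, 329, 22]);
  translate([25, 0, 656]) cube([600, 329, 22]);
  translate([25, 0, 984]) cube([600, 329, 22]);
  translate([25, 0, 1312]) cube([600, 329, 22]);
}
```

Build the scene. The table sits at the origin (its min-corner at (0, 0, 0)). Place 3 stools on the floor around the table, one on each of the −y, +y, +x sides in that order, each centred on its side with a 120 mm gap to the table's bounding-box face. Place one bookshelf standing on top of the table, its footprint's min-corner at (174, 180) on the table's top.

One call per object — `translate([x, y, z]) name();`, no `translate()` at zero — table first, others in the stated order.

table();
translate([619, -471, 0]) stool();
translate([619, 1081, 0]) stool();
translate([1608, 305, 0]) stool();
translate([174, 180, 716]) bookshelf();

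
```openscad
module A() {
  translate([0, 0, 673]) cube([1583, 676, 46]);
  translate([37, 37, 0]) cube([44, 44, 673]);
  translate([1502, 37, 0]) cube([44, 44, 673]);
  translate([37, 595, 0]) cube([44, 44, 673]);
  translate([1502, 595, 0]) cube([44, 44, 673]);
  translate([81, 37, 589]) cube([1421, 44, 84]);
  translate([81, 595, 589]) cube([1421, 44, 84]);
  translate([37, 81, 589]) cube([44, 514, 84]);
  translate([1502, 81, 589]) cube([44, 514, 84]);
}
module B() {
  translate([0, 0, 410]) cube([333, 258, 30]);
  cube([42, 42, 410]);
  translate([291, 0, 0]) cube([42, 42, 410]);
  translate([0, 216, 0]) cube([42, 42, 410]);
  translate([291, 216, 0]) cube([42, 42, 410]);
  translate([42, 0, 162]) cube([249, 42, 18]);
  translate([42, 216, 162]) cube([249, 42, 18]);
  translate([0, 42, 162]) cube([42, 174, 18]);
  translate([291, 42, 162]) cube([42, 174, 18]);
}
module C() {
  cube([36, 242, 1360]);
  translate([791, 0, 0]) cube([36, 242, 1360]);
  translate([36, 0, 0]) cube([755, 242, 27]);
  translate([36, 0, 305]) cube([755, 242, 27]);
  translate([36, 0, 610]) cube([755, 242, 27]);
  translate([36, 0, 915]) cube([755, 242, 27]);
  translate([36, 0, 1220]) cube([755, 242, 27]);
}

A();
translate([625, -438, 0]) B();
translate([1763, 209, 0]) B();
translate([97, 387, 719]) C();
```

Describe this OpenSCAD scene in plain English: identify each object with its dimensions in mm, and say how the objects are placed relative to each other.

A is a rectangular dining table. The top is 1583×676×46 mm with its upper surface at z = 719 mm. It stands on four 44×44 mm square legs, each inset 37 mm from the nearest pair of top edges, running from the floor to the underside of the top. Four apron rails, 44 mm thick and 84 mm tall, run between adjacent legs with their top edges flush with the underside of the top and their outer faces flush with the legs' outer faces.

B is a four-legged stool. The seat is 333×258 mm, 30 mm thick, top at z = 440 mm. It stands on four square legs, each 42×42 mm in cross-section, from z = 0 to the seat underside, each flush with a corner of the seat. Four stretchers, 42 mm wide and 18 mm tall, connect adjacent legs with their undersides at z = 162 mm, each running between the inner faces of the legs it joins and aligned with the legs' outer faces on the other axis.

C is an open bookshelf. Two side panels, each 36 mm thick, 242 mm deep and 1360 mm tall, stand 827 mm apart (outside-to-outside). Between them sit 5 shelves, each 27 mm thick and 242 mm deep, spanning the full gap between the sides. The bottom shelf rests on the floor (its underside at z = 0) and the clear gap between one shelf's top and the next shelf's underside is 278 mm.

Two stools sit around the table at the −y, +x sides. The bookshelf is on top of the table.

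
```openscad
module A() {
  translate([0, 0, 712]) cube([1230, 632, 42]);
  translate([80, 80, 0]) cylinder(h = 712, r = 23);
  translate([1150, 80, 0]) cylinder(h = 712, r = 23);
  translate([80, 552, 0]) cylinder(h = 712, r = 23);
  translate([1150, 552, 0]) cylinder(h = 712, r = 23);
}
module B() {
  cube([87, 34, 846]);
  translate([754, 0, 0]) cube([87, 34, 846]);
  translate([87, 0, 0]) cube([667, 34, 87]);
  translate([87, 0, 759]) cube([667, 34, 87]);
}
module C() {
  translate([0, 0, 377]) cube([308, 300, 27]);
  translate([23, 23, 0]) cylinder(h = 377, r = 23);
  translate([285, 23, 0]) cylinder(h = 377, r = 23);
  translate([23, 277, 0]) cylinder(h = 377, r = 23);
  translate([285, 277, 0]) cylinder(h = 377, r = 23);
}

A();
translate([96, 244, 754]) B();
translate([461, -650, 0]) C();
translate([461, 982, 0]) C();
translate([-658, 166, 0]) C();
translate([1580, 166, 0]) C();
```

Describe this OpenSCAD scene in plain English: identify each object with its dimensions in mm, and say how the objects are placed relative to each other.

A is a table with a 1230×632 mm rectangular top, 42 mm thick, top surface at z = 754 mm, supported by four round legs of 46 mm diameter, each leg's bounding box inset 57 mm from the nearest pair of top edges, running from the floor.

B is a picture frame with a 667×672 mm rectangular opening (x by z) and a uniform 87 mm border on every side. Frame depth is 34 mm along y. It is built from two vertical stiles running the full outside height and two horizontal rails spanning the gap between the stiles.

C is a simple wooden stool: a rectangular seat 308 mm (x) by 300 mm (y), 27 mm thick, top face at z = 404 mm, on four round legs, each 46 mm in diameter. The legs rest on z = 0, each leg's axis is inset half a diameter from the nearest pair of seat edges (so the leg's bounding box is flush with the corner).

The picture frame is on top of the table. Four stools sit around the table at the −y, +y, −x, +x sides.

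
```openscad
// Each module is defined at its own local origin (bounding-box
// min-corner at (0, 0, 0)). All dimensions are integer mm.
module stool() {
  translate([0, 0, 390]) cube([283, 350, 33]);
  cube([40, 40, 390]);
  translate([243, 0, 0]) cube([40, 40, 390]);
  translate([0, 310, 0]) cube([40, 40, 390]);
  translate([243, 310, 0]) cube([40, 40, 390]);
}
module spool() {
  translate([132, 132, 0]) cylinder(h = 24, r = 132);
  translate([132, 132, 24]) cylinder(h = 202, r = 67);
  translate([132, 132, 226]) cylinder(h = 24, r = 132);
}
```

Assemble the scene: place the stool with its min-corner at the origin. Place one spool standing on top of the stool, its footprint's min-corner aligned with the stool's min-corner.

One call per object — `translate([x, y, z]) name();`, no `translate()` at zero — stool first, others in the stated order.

stool();
translate([0, 0, 423]) spool();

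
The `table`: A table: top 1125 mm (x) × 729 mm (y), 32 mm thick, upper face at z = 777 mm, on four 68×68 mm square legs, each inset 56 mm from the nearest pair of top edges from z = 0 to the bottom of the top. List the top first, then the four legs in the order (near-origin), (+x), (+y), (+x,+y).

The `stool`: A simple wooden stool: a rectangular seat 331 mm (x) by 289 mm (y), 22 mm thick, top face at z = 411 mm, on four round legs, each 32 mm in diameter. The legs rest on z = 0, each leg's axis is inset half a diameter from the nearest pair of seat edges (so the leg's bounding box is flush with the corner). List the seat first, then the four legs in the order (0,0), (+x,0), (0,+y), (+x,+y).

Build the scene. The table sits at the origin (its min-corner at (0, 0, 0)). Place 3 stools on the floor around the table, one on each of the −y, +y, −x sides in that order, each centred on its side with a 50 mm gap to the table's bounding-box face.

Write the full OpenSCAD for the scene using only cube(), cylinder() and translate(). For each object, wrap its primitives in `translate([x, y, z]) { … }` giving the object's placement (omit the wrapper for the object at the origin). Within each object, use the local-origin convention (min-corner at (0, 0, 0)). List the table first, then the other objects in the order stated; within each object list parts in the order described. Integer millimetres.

translate([0, 0, 745]) cube([1125, 729, 32]);
translate([56, 56, 0]) cube([68, 68, 745]);
translate([1001, 56, 0]) cube([68, 68, 745]);
translate([56, 605, 0]) cube([68, 68, 745]);
translate([1001, 605, 0]) cube([68, 68, 745]);
translate([397, -339, 0]) {
  translate([0, 0, 389]) cube([331, 289, 22]);
  translate([16, 16, 0]) cylinder(h = 389, r = 16);
  translate([315, 16, 0]) cylinder(h = 389, r = 16);
  translate([16, 273, 0]) cylinder(h = 389, r = 16);
  translate([315, 273, 0]) cylinder(h = 389, r = 16);
}
translate([397, 779, 0]) {
  translate([0, 0, 389]) cube([331, 289, 22]);
  translate([16, 16, 0]) cylinder(h = 389, r = 16);
  translate([315, 16, 0]) cylinder(h = 389, r = 16);
  translate([16, 273, 0]) cylinder(h = 389, r = 16);
  translate([315, 273, 0]) cylinder(h = 389, r = 16);
}
translate([-381, 220, 0]) {
  translate([0, 0, 389]) cube([331, 289, 22]);
  translate([16, 16, 0]) cylinder(h = 389, r = 16);
  translate([315, 16, 0]) cylinder(h = 389, r = 16);
  translate([16, 273, 0]) cylinder(h = 389, r = 16);
  translate([315, 273, 0]) cylinder(h = 389, r = 16);
}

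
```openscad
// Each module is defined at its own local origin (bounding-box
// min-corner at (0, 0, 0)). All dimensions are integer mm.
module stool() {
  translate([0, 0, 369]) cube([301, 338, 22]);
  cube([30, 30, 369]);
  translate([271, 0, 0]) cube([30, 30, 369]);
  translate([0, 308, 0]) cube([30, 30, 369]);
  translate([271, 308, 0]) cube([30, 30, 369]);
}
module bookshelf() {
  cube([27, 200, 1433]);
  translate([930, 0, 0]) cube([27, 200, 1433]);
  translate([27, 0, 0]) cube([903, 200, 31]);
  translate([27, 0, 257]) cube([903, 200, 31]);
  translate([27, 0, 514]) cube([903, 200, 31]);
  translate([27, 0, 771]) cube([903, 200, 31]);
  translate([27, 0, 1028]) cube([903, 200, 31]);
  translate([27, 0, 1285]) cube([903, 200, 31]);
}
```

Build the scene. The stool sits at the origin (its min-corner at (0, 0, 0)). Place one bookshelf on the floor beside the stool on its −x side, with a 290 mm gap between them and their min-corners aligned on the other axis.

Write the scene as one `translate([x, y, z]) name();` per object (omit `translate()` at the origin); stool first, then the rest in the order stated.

stool();
translate([-1247, 0, 0]) bookshelf();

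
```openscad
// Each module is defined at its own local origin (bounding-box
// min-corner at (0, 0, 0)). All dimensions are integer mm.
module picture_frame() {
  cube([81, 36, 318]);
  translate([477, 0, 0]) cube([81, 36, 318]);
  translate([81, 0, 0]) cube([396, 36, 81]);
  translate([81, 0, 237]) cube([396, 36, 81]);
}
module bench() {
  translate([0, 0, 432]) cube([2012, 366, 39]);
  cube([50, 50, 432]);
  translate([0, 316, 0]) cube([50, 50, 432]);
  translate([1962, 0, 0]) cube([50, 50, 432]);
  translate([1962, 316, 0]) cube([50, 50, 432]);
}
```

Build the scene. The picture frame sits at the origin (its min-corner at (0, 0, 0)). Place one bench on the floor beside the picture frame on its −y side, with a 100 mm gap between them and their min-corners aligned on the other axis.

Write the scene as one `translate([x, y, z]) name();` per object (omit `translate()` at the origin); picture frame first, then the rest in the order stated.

picture_frame();
translate([0, -466, 0]) bench();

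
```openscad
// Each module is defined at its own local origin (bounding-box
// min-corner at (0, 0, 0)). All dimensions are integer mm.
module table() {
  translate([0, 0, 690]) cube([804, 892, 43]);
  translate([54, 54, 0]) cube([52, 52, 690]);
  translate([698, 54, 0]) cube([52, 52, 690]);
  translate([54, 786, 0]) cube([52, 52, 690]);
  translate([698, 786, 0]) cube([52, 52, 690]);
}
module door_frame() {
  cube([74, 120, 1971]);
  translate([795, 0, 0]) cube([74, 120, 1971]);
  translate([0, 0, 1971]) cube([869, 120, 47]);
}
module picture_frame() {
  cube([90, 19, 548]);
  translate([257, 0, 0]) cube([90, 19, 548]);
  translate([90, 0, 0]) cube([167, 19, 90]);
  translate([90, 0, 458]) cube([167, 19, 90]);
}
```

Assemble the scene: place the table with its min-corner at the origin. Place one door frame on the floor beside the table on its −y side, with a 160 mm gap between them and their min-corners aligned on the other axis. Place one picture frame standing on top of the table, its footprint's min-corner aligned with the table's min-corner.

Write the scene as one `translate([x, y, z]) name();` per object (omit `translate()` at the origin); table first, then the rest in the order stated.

table();
translate([0, -280, 0]) door_frame();
translate([0, 0, 733]) picture_frame();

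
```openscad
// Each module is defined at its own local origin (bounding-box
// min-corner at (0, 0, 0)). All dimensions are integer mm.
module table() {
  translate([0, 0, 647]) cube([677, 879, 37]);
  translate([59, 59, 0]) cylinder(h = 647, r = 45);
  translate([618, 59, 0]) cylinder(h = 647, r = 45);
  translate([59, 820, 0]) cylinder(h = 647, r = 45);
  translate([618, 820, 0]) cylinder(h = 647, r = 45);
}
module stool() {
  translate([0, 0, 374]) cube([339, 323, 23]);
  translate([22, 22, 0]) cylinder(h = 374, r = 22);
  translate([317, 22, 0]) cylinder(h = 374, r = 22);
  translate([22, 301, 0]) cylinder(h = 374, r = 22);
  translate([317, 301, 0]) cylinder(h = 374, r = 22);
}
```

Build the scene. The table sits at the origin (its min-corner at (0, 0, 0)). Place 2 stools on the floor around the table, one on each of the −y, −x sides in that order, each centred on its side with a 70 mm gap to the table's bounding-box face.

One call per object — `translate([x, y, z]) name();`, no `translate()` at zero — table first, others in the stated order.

table();
translate([169, -393, 0]) stool();
translate([-409, 278, 0]) stool();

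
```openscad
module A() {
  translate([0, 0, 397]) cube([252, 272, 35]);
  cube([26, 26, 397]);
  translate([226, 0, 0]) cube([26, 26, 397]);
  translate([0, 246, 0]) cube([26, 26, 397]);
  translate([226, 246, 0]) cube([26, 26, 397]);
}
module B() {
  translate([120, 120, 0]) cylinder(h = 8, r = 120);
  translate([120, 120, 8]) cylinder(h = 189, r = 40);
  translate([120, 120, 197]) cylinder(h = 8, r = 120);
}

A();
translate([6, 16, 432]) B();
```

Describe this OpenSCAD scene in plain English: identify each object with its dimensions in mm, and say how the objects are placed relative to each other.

A is a simple wooden stool: a rectangular seat 252 mm (x) by 272 mm (y), 35 mm thick, top face at z = 432 mm, on four square legs, each 26×26 mm in cross-section. The legs rest on z = 0, each flush with a corner of the seat.

B is a spool: two coaxial disc flanges of radius 120 mm and thickness 8 mm, joined by a core cylinder of radius 40 mm and height 189 mm. The lower flange rests on z = 0 and the three cylinders share a vertical axis.

The spool is on top of the stool, centred.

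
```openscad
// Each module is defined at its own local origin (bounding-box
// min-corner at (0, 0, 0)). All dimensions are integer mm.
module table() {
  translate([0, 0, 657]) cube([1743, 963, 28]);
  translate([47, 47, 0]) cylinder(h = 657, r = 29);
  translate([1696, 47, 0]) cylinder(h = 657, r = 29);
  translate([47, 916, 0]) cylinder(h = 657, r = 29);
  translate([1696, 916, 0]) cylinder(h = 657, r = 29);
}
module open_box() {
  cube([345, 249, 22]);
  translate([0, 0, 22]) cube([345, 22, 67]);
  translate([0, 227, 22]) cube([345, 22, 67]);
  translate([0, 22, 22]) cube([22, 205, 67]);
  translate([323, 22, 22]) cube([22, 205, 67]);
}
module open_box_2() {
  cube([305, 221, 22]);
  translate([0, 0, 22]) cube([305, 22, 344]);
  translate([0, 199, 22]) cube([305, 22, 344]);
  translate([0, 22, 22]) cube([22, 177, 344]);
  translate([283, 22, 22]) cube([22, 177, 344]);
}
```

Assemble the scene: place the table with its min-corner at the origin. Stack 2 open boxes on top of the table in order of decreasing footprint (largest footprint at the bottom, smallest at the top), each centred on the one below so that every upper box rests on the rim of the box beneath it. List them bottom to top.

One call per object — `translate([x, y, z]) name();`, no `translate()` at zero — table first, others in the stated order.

table();
translate([699, 357, 685]) open_box();
translate([719, 371, 774]) open_box_2();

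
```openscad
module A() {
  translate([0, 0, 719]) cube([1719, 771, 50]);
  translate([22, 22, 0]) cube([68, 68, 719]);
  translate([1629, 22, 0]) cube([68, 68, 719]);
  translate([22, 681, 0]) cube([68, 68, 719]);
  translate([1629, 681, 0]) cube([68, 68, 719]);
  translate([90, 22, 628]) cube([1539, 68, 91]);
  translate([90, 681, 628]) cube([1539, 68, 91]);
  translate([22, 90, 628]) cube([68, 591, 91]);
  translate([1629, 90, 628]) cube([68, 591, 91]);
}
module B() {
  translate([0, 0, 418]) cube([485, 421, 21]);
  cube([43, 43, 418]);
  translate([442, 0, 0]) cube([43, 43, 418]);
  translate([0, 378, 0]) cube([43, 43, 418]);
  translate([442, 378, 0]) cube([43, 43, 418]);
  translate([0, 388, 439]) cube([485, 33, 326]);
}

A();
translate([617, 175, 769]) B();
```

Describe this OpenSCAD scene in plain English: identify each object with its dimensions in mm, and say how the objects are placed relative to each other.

A is a table with a 1719×771 mm rectangular top, 50 mm thick, top surface at z = 769 mm, supported by four 68×68 mm square legs, each inset 22 mm from the nearest pair of top edges, running from the floor. Four apron rails, 68 mm thick and 91 mm tall, run between adjacent legs with their top edges flush with the underside of the top and their outer faces flush with the legs' outer faces.

B is a chair. The seat is a 485×421×21 mm slab with its top at z = 439 mm, on four 43×43 mm corner legs (flush with the seat edges, standing on z = 0). A flat backrest 33 mm thick, 326 mm tall, spans the full seat width and rises from the seat top along its +y edge, rear face flush with the rear of the seat.

The chair is on top of the table, centred.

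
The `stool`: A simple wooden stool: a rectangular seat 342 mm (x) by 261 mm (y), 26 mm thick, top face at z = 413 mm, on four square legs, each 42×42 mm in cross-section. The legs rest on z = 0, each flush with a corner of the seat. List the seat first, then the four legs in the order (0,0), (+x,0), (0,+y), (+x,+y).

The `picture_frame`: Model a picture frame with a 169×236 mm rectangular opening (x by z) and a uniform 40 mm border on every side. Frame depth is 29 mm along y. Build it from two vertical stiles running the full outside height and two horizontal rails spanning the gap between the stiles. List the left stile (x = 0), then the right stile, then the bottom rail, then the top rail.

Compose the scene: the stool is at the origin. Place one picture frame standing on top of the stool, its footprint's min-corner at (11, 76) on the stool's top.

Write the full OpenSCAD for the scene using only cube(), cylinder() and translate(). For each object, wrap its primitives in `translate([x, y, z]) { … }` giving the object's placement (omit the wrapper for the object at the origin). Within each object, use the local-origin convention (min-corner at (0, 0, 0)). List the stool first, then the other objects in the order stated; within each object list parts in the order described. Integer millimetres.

translate([0, 0, 387]) cube([342, 261, 26]);
cube([42, 42, 387]);
translate([300, 0, 0]) cube([42, 42, 387]);
translate([0, 219, 0]) cube([42, 42, 387]);
translate([300, 219, 0]) cube([42, 42, 387]);
translate([11, 76, 413]) {
  cube([40, 29, 316]);
  translate([209, 0, 0]) cube([40, 29, 316]);
  translate([40, 0, 0]) cube([169, 29, 40]);
  translate([40, 0, 276]) cube([169, 29, 40]);
}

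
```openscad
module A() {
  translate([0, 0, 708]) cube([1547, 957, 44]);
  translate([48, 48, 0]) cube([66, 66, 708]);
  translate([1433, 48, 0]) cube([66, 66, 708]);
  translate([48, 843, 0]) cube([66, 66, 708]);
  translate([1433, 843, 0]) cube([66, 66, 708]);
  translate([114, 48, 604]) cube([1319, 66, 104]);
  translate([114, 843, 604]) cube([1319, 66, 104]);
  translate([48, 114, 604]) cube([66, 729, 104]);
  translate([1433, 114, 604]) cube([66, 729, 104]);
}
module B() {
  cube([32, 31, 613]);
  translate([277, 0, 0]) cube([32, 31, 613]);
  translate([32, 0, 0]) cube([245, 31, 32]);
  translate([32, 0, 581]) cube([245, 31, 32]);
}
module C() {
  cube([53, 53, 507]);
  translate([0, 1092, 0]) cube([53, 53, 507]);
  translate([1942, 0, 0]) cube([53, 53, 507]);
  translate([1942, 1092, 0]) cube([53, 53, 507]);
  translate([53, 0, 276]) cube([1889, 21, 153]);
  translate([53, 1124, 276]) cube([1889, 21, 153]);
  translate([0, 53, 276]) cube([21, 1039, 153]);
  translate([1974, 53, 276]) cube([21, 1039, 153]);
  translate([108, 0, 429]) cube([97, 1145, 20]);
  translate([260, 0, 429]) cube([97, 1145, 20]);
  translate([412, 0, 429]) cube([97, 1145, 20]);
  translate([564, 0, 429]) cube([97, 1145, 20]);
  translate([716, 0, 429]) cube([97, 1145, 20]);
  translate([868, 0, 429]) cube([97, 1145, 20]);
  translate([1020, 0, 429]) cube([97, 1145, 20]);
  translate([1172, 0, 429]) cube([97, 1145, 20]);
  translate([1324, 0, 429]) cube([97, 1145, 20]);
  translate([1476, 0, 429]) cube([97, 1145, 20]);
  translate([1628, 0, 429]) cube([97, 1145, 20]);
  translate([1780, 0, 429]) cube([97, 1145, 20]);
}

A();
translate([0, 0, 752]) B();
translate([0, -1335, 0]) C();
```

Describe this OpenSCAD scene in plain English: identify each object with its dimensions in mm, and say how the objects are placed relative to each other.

A is a rectangular dining table. The top is 1547×957×44 mm with its upper surface at z = 752 mm. It stands on four 66×66 mm square legs, each inset 48 mm from the nearest pair of top edges, running from the floor to the underside of the top. Four apron rails, 66 mm thick and 104 mm tall, run between adjacent legs with their top edges flush with the underside of the top and their outer faces flush with the legs' outer faces.

B is a rectangular picture frame lying in the x–z plane (depth along y). The opening is 245 mm wide (x) by 549 mm tall (z), surrounded by a border 32 mm wide on all four sides. The frame is 31 mm deep and is made of two full-height vertical stiles with two horizontal rails fitted between them.

C is a bed frame 1995 mm long (x) by 1145 mm wide (y). Four 53×53 mm corner posts, 507 mm tall, at the corners of the footprint. Four rails of 21 mm thickness and 153 mm height run between adjacent posts with their undersides at z = 276 mm, their outer faces flush with the outside of the frame (the two x-running rails run between the posts' inner faces; the two y-running rails run between the posts' inner faces). 12 slats, each 97 mm wide (x) and 20 mm thick, lie across the top of the two x-running rails, running the full 1145 mm width of the frame in y; the slats are evenly spaced along x between the inner faces of the end posts with equal gaps (rounded down to the nearest mm) at the −x end and between each pair — any rounding remainder accumulates at the +x end.

The picture frame is on top of the table. The bed frame is on the floor beside the table on its −y side.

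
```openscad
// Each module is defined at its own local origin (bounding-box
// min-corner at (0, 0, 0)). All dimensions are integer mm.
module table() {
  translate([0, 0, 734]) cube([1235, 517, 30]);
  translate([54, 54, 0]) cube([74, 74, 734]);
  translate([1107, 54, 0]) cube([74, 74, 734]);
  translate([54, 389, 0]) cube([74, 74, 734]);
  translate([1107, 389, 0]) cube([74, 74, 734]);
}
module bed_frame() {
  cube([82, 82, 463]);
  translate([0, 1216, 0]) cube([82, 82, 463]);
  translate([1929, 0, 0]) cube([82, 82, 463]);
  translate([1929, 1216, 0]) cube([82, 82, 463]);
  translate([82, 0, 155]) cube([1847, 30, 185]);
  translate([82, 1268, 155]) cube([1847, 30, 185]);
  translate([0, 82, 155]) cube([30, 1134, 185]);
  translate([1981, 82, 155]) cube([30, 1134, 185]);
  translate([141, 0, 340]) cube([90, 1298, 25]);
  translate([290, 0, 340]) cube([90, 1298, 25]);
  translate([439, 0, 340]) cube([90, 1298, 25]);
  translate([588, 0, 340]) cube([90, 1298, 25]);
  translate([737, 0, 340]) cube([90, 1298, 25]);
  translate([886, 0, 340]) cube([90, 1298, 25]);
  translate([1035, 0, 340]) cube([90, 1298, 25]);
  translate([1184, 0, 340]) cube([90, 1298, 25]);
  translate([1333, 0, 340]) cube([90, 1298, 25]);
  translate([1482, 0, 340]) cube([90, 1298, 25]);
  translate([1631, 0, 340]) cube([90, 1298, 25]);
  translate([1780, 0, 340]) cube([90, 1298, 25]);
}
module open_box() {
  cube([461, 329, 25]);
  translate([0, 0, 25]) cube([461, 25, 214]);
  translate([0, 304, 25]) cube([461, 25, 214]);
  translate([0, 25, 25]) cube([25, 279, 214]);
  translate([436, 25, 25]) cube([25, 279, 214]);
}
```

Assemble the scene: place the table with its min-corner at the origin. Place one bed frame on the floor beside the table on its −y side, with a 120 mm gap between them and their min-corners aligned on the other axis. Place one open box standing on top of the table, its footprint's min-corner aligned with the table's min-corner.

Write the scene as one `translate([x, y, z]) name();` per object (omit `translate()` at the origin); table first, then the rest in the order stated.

table();
translate([0, -1418, 0]) bed_frame();
translate([0, 0, 764]) open_box();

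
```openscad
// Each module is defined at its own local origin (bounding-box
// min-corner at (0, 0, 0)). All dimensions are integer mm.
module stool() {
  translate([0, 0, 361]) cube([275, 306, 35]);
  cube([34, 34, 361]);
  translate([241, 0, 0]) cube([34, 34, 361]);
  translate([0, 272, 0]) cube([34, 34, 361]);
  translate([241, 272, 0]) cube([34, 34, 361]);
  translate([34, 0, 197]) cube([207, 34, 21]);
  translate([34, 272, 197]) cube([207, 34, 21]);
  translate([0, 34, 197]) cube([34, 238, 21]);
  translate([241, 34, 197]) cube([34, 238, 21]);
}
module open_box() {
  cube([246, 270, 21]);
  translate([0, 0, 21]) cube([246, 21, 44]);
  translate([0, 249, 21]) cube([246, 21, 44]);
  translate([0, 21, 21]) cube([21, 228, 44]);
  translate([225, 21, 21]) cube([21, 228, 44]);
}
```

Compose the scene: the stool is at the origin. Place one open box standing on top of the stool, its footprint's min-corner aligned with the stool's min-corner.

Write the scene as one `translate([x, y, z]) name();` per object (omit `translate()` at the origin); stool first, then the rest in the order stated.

stool();
translate([0, 0, 396]) open_box();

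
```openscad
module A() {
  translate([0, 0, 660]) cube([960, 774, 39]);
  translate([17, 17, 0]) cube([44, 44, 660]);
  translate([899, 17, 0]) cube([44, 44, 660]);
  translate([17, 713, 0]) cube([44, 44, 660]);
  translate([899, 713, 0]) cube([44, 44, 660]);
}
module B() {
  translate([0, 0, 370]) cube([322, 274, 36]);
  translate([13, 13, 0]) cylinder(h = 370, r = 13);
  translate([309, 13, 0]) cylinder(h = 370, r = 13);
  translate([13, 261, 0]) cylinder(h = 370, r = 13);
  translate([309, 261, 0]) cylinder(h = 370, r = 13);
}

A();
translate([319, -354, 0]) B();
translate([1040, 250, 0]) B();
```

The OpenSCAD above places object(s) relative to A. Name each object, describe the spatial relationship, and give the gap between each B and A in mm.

Each stool's nearest face is 80 mm from the table's bounding box.

A is a table. B is a stool. Two stools sit around the table at the −y, +x sides. The gap between each stool and the table is 80 mm.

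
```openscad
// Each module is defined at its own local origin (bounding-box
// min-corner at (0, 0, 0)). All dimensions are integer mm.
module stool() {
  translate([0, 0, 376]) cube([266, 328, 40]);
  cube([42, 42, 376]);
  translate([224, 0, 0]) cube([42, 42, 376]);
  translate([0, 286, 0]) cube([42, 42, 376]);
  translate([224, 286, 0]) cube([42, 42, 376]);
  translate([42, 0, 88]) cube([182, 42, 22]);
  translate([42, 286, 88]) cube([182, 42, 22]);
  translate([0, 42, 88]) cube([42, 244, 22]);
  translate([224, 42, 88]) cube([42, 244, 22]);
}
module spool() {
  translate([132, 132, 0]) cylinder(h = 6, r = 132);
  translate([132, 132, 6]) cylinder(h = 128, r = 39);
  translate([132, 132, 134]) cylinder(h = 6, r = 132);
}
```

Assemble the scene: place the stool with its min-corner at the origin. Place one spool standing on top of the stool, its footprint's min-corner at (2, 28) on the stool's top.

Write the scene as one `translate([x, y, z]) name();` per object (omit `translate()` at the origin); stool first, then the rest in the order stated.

stool();
translate([2, 28, 416]) spool();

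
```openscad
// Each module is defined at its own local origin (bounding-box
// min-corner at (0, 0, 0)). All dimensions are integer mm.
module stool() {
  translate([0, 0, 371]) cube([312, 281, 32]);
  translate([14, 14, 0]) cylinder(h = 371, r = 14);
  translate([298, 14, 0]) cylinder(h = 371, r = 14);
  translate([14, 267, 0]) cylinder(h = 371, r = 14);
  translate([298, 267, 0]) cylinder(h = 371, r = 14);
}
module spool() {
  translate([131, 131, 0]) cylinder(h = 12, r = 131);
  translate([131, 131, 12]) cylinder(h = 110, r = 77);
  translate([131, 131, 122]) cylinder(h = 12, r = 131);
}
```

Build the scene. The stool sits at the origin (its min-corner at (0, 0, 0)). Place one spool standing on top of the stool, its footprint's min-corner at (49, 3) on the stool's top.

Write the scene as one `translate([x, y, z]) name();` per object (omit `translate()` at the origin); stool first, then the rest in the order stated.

stool();
translate([49, 3, 403]) spool();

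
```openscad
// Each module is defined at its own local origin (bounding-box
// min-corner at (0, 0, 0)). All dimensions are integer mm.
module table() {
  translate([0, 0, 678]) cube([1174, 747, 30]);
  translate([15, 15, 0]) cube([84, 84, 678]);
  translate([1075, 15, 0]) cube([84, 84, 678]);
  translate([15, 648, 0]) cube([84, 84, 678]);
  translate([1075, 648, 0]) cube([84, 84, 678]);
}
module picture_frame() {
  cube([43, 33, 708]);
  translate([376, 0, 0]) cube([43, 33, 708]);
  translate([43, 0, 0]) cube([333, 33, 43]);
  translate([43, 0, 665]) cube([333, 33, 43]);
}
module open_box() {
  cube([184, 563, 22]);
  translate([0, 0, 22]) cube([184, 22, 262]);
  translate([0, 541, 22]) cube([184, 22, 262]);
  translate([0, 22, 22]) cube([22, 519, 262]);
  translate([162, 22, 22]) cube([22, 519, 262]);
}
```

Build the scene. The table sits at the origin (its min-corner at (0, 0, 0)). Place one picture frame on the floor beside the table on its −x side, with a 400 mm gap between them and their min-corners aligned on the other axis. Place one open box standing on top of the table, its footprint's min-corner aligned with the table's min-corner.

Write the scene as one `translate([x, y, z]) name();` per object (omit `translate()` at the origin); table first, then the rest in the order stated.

table();
translate([-819, 0, 0]) picture_frame();
translate([0, 0, 708]) open_box();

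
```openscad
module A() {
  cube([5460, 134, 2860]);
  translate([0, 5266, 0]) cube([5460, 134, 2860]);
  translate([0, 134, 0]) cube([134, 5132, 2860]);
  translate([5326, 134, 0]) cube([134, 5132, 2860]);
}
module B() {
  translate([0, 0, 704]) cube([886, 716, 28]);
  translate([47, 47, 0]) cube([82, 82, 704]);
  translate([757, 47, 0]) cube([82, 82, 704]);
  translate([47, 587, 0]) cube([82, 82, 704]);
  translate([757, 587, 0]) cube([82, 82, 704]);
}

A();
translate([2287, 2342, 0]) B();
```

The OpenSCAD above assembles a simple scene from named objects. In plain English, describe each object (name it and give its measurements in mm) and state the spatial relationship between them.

A is the wall frame of a small rectangular building: four walls, each 2860 mm tall and 134 mm thick, enclosing a footprint 5460 mm (x) by 5400 mm (y) outside-to-outside, with no floor or roof. The front and back walls (the −y and +y sides) span the full width; the two side walls fit between them.

B is a table: top 886 mm (x) × 716 mm (y), 28 mm thick, upper face at z = 732 mm, on four 82×82 mm square legs, each inset 47 mm from the nearest pair of top edges, running from z = 0 to the bottom of the top.

The table sits inside the house frame, centred.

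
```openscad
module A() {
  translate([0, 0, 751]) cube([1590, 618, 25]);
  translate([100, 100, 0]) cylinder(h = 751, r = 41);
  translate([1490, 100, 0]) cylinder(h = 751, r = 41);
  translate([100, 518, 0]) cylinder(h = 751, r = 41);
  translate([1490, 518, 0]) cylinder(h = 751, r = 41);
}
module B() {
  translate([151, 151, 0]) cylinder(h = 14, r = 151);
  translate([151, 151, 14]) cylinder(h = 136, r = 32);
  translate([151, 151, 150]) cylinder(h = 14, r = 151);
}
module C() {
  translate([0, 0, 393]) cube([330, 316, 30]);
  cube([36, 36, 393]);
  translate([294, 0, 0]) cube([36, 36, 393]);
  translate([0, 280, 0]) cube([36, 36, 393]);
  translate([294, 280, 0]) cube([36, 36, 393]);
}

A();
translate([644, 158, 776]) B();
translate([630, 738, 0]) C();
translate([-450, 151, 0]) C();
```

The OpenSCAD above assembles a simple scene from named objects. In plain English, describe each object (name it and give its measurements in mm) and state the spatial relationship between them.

A is a rectangular dining table. The top is 1590×618×25 mm with its upper surface at z = 776 mm. It stands on four round legs of 82 mm diameter, each leg's bounding box inset 59 mm from the nearest pair of top edges, running from the floor to the underside of the top.

B is a spool: two coaxial disc flanges of radius 151 mm and thickness 14 mm, joined by a core cylinder of radius 32 mm and height 136 mm. The lower flange rests on z = 0 and the three cylinders share a vertical axis.

C is a four-legged stool. The seat is 330×316 mm, 30 mm thick, top at z = 423 mm. It stands on four square legs, each 36×36 mm in cross-section, from z = 0 to the seat underside, each flush with a corner of the seat.

The spool is on top of the table, centred. Two stools sit around the table at the +y, −x sides.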